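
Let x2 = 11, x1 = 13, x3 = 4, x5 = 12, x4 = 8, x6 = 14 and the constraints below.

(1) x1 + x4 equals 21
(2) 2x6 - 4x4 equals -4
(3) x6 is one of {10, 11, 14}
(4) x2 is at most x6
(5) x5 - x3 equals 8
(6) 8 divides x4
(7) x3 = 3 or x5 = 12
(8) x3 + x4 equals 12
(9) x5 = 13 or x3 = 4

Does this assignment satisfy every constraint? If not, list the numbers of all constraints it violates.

Yes — all constraints hold.

(1) x1 + x4 = 13 + 8 = 21 — holds.
(2) 2x6 - 4x4 = 2(14) - 4(8) = -4 — holds.
(3) x6 = 14 is in {10, 11, 14} — holds.
(4) x2 = 11, x6 = 14; 11 ≤ 14 — holds.
(5) x5 - x3 = 12 - 4 = 8 — holds.
(6) 8 / 8 = 1, so 8 divides 8 — holds.
(7) x3 = 4 ≠ 3, but x5 = 12 = 12 (second disjunct) — holds.
(8) x3 + x4 = 4 + 8 = 12 — holds.
(9) x5 = 12 ≠ 13, but x3 = 4 = 4 (second disjunct) — holds.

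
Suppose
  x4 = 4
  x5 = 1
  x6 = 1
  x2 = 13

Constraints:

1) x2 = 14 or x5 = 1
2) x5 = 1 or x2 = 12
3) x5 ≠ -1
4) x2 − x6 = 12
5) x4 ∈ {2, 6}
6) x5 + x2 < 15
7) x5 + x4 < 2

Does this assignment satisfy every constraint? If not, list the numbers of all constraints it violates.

Constraints 5, 7 do not hold.

1) x2 = 13 ≠ 14, but x5 = 1 = 1 (second disjunct) — holds.
2) x5 = 1 = 1 (first disjunct) — holds.
3) x5 = 1, and 1 ≠ -1 — holds.
4) x2 − x6 = 13 − 1 = 12 — holds.
5) x4 = 4 is not in {2, 6} — does not hold.
6) x5 + x2 = 1 + 13 = 14; 14 < 15 — holds.
7) x5 + x4 = 1 + 4 = 5; 5 ≥ 2, bound 2 not met — does not hold.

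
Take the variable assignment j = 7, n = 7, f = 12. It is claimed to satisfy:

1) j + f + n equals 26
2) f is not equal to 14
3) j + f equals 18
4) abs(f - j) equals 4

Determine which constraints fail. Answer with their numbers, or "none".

No — constraints 3, 4 are not satisfied.

1) j + f + n = 7 + 12 + 7 = 26 — satisfied.
2) f = 12, and 12 ≠ 14 — satisfied.
3) j + f = 7 + 12 = 19, not 18 — violated.
4) abs(12 - 7) = 5, not 4 — violated.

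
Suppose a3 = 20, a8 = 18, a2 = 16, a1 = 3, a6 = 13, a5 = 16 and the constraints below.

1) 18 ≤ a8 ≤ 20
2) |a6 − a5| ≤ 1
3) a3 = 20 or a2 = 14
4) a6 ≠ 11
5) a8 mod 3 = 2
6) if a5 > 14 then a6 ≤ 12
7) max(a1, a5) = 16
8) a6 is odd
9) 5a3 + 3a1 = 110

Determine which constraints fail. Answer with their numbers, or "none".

1) a8 = 18 lies in [18, 20]  ✔
2) |13 − 16| = 3; 3 > 1, exceeds bound 1  ✘
3) a3 = 20 = 20 (first disjunct)  ✔
4) a6 = 13, and 13 ≠ 11  ✔
5) 18 mod 3 = 0, not 2  ✘
6) a5 = 16 > 14, so we need a6 ≤ 12; but a6 = 13 > 12  ✘
7) max(3, 16) = 16  ✔
8) a6 = 13 is odd  ✔
9) 5a3 + 3a1 = 5(20) + 3(3) = 109, not 110  ✘

No — constraints 2, 5, 6, 9 are not satisfied.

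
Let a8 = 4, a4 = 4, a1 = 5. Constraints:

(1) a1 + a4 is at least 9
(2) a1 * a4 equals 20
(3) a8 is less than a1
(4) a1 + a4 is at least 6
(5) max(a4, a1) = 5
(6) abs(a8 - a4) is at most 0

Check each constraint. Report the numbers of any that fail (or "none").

All constraints are satisfied.

(1) a1 + a4 = 5 + 4 = 9; 9 ≥ 9 — OK.
(2) a1 * a4 = 5 * 4 = 20 — OK.
(3) a8 = 4, a1 = 5; 4 < 5 — OK.
(4) a1 + a4 = 5 + 4 = 9; 9 ≥ 6 — OK.
(5) max(4, 5) = 5 — OK.
(6) abs(4 - 4) = 0; 0 ≤ 0 — OK.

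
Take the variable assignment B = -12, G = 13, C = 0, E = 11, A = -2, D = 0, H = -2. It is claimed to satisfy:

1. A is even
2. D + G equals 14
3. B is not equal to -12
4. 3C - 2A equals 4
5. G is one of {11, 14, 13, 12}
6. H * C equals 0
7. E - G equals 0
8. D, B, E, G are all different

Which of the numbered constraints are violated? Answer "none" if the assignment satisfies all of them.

Constraints 2, 3, and 7 are violated.

1. A = -2 is even  true
2. D + G = 0 + 13 = 13, not 14  false
3. B = -12, but -12 is required to differ  false
4. 3C - 2A = 3(0) - 2(-2) = 4  true
5. G = 13 is in {11, 14, 13, 12}  true
6. H * C = -2 * 0 = 0  true
7. E - G = 11 - 13 = -2, not 0  false
8. values 0, -12, 11, 13 are pairwise distinct  true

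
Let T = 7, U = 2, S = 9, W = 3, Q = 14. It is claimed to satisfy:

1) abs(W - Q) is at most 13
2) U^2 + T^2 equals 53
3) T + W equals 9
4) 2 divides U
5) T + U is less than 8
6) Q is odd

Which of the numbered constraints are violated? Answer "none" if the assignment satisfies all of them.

1) abs(3 - 14) = 11; 11 ≤ 13 — satisfied.
2) U^2 + T^2 = 2^2 + 7^2 = 4 + 49 = 53 — satisfied.
3) T + W = 7 + 3 = 10, not 9 — violated.
4) 2 / 2 = 1, so 2 divides 2 — satisfied.
5) T + U = 7 + 2 = 9; 9 ≥ 8, bound 8 not met — violated.
6) Q = 14 is even — violated.

Constraints 3, 5, and 6 are violated.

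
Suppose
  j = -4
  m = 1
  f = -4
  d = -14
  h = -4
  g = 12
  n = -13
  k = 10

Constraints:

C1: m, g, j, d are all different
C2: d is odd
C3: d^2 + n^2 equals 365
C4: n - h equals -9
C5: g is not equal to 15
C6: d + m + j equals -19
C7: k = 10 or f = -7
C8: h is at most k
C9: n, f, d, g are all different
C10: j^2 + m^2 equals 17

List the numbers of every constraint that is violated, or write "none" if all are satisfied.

C1: values 1, 12, -4, -14 are pairwise distinct — holds.
C2: d = -14 is even — does not hold.
C3: d^2 + n^2 = (-14)^2 + (-13)^2 = 196 + 169 = 365 — holds.
C4: n - h = -13 - (-4) = -9 — holds.
C5: g = 12, and 12 ≠ 15 — holds.
C6: d + m + j = -14 + 1 + (-4) = -17, not -19 — does not hold.
C7: k = 10 = 10 (first disjunct) — holds.
C8: h = -4, k = 10; -4 ≤ 10 — holds.
C9: values -13, -4, -14, 12 are pairwise distinct — holds.
C10: j^2 + m^2 = (-4)^2 + 1^2 = 16 + 1 = 17 — holds.

The assignment fails constraints 2 and 6.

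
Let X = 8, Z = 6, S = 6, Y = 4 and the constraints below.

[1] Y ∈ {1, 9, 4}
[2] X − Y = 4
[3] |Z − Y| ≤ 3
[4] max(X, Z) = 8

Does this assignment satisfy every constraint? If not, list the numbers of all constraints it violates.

[1] Y = 4 is in {1, 9, 4} — OK.
[2] X − Y = 8 − 4 = 4 — OK.
[3] |6 − 4| = 2; 2 ≤ 3 — OK.
[4] max(8, 6) = 8 — OK.

Yes — all constraints hold.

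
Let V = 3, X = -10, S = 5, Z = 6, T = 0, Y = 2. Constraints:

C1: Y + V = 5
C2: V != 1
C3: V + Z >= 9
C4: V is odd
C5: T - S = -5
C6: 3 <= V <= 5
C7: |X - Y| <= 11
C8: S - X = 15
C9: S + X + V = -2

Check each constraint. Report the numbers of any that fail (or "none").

C1: Y + V = 2 + 3 = 5 — OK.
C2: V = 3, and 3 ≠ 1 — OK.
C3: V + Z = 3 + 6 = 9; 9 ≥ 9 — OK.
C4: V = 3 is odd — OK.
C5: T - S = 0 - 5 = -5 — OK.
C6: V = 3 lies in [3, 5] — OK.
C7: |-10 - 2| = 12; 12 > 11, exceeds bound 11 — violated.
C8: S - X = 5 - (-10) = 15 — OK.
C9: S + X + V = 5 + (-10) + 3 = -2 — OK.

No — constraint 7 is not satisfied.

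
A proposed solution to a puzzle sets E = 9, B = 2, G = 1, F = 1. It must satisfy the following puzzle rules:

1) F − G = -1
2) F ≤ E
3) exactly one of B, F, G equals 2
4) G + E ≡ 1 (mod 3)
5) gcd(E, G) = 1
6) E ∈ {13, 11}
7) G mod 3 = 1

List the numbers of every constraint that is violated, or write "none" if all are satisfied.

The assignment fails constraints 1, 6.

1) F − G = 1 − 1 = 0, not -1 — violated.
2) F = 1, E = 9; 1 ≤ 9 — satisfied.
3) B=2, F=1, G=1; 1 of them equals 2 — satisfied.
4) G + E = 10; 10 mod 3 = 1 — satisfied.
5) gcd(9, 1) = 1 — satisfied.
6) E = 9 is not in {13, 11} — violated.
7) 1 mod 3 = 1 — satisfied.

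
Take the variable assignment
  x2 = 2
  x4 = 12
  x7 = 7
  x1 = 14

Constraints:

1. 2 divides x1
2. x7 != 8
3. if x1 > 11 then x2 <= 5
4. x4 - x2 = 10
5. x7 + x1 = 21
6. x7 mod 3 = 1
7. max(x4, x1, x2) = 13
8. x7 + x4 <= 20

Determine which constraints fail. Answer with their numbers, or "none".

Constraint 7 is violated.

1. 14 / 2 = 7, so 2 divides 14 — holds.
2. x7 = 7, and 7 ≠ 8 — holds.
3. x1 = 14 > 11, so we need x2 ≤ 5; x2 = 2 ≤ 5 — holds.
4. x4 - x2 = 12 - 2 = 10 — holds.
5. x7 + x1 = 7 + 14 = 21 — holds.
6. 7 mod 3 = 1 — holds.
7. max(12, 14, 2) = 14, not 13 — fails.
8. x7 + x4 = 7 + 12 = 19; 19 ≤ 20 — holds.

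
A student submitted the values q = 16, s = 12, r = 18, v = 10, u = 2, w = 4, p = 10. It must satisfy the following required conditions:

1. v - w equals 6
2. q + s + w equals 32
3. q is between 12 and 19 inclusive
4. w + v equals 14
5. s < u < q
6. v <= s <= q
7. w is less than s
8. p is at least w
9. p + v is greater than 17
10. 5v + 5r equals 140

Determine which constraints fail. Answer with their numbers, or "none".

Constraint 5 is violated.

1. v - w = 10 - 4 = 6  ✔
2. q + s + w = 16 + 12 + 4 = 32  ✔
3. q = 16 lies in [12, 19]  ✔
4. w + v = 4 + 10 = 14  ✔
5. values 12, 2, 16; s = 12 is not < u = 2  ✘
6. values 10 <= 12 <= 16  ✔
7. w = 4, s = 12; 4 < 12  ✔
8. p = 10, w = 4; 10 ≥ 4  ✔
9. p + v = 10 + 10 = 20; 20 > 17  ✔
10. 5v + 5r = 5(10) + 5(18) = 140  ✔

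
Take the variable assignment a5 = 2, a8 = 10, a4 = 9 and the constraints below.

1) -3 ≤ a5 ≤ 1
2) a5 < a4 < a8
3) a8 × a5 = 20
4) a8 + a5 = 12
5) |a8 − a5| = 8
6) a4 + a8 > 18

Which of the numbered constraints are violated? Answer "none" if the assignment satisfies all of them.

1) a5 = 2 is outside [-3, 1]  fails
2) values 2 < 9 < 10  holds
3) a8 × a5 = 10 × 2 = 20  holds
4) a8 + a5 = 10 + 2 = 12  holds
5) |10 − 2| = 8  holds
6) a4 + a8 = 9 + 10 = 19; 19 > 18  holds

Constraint 1 does not hold.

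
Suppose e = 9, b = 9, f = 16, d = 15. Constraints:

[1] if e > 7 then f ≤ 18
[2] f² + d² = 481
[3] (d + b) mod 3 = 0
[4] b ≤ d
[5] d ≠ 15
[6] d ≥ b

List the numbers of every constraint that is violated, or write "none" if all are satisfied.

[1] e = 9 > 7, so we need f ≤ 18; f = 16 ≤ 18 — OK.
[2] f² + d² = 16² + 15² = 256 + 225 = 481 — OK.
[3] d + b = 24; 24 mod 3 = 0 — OK.
[4] b = 9, d = 15; 9 ≤ 15 — OK.
[5] d = 15, but 15 is required to differ — violated.
[6] d = 15, b = 9; 15 ≥ 9 — OK.

Constraint 5 does not hold.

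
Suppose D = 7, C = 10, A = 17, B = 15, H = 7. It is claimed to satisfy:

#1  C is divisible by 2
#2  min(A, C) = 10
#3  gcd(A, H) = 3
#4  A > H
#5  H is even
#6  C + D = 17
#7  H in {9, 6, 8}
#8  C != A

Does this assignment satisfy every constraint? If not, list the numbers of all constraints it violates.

No — constraints 3, 5, and 7 are not satisfied.

#1 10 / 2 = 5, so 2 divides 10 — holds.
#2 min(17, 10) = 10 — holds.
#3 gcd(17, 7) = 1, not 3 — fails.
#4 A = 17, H = 7; 17 > 7 — holds.
#5 H = 7 is odd — fails.
#6 C + D = 10 + 7 = 17 — holds.
#7 H = 7 is not in {9, 6, 8} — fails.
#8 C = 10, A = 17; distinct — holds.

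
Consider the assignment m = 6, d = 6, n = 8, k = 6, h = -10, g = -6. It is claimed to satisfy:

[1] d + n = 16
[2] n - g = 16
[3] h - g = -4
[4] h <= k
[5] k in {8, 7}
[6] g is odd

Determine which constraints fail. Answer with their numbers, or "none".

The assignment fails constraints 1, 2, 5, and 6.

[1] d + n = 6 + 8 = 14, not 16 — fails.
[2] n - g = 8 - (-6) = 14, not 16 — fails.
[3] h - g = -10 - (-6) = -4 — holds.
[4] h = -10, k = 6; -10 ≤ 6 — holds.
[5] k = 6 is not in {8, 7} — fails.
[6] g = -6 is even — fails.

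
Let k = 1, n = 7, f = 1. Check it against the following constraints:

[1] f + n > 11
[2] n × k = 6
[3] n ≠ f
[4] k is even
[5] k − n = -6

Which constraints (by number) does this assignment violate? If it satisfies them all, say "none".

[1] f + n = 1 + 7 = 8; 8 ≤ 11, bound 11 not met — does not hold.
[2] n × k = 7 × 1 = 7, not 6 — does not hold.
[3] n = 7, f = 1; distinct — holds.
[4] k = 1 is odd — does not hold.
[5] k − n = 1 − 7 = -6 — holds.

The assignment fails constraints 1, 2, and 4.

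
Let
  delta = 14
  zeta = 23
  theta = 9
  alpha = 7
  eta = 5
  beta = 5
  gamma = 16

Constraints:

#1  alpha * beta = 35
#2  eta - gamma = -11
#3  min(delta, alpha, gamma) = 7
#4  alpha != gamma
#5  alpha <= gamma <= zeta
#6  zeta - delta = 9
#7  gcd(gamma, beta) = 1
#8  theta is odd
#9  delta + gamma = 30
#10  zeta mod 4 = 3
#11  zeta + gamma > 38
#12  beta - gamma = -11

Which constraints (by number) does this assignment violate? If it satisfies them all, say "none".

#1 alpha * beta = 7 * 5 = 35  ✔
#2 eta - gamma = 5 - 16 = -11  ✔
#3 min(14, 7, 16) = 7  ✔
#4 alpha = 7, gamma = 16; distinct  ✔
#5 values 7 <= 16 <= 23  ✔
#6 zeta - delta = 23 - 14 = 9  ✔
#7 gcd(16, 5) = 1  ✔
#8 theta = 9 is odd  ✔
#9 delta + gamma = 14 + 16 = 30  ✔
#10 23 mod 4 = 3  ✔
#11 zeta + gamma = 23 + 16 = 39; 39 > 38  ✔
#12 beta - gamma = 5 - 16 = -11  ✔

None — every constraint holds.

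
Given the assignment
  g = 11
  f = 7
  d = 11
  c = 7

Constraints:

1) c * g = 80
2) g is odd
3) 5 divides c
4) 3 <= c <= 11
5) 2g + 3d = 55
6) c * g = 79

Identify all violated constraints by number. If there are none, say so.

The assignment fails constraints 1, 3, and 6.

1) c * g = 7 * 11 = 77, not 80 — violated.
2) g = 11 is odd — satisfied.
3) 7 = 5*1 + 2, so 5 does not divide 7 — violated.
4) c = 7 lies in [3, 11] — satisfied.
5) 2g + 3d = 2(11) + 3(11) = 55 — satisfied.
6) c * g = 7 * 11 = 77, not 79 — violated.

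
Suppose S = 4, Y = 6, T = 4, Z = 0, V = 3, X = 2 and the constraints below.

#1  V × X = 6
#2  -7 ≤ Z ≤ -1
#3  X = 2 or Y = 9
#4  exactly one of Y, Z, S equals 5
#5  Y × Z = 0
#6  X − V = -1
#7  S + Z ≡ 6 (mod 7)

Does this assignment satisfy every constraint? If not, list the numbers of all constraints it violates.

The assignment fails constraints 2, 4, and 7.

#1 V × X = 3 × 2 = 6 — holds.
#2 Z = 0 is outside [-7, -1] — does not hold.
#3 X = 2 = 2 (first disjunct) — holds.
#4 Y=6, Z=0, S=4; 0 of them equal 5, not exactly one — does not hold.
#5 Y × Z = 6 × 0 = 0 — holds.
#6 X − V = 2 − 3 = -1 — holds.
#7 S + Z = 4; 4 mod 7 = 4, not 6 — does not hold.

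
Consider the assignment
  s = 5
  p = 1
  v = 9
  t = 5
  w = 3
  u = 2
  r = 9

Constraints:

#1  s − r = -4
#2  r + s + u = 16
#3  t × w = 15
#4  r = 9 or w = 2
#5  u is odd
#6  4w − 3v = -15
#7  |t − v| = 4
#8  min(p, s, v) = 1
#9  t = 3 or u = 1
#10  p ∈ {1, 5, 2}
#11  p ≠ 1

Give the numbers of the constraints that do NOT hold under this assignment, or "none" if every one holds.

#1 s − r = 5 − 9 = -4  OK
#2 r + s + u = 9 + 5 + 2 = 16  OK
#3 t × w = 5 × 3 = 15  OK
#4 r = 9 = 9 (first disjunct)  OK
#5 u = 2 is even  FAIL
#6 4w − 3v = 4(3) − 3(9) = -15  OK
#7 |5 − 9| = 4  OK
#8 min(1, 5, 9) = 1  OK
#9 t = 5 ≠ 3 and u = 2 ≠ 1; both disjuncts false  FAIL
#10 p = 1 is in {1, 5, 2}  OK
#11 p = 1, but 1 is required to differ  FAIL

Violated: 5, 9, 11.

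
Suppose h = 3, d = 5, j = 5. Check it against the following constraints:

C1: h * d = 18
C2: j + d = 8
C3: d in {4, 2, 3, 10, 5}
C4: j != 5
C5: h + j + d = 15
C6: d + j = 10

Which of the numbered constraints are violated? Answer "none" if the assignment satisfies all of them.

C1: h * d = 3 * 5 = 15, not 18  ✗
C2: j + d = 5 + 5 = 10, not 8  ✗
C3: d = 5 is in {4, 2, 3, 10, 5}  ✓
C4: j = 5, but 5 is required to differ  ✗
C5: h + j + d = 3 + 5 + 5 = 13, not 15  ✗
C6: d + j = 5 + 5 = 10  ✓

Constraints 1, 2, 4, 5 do not hold.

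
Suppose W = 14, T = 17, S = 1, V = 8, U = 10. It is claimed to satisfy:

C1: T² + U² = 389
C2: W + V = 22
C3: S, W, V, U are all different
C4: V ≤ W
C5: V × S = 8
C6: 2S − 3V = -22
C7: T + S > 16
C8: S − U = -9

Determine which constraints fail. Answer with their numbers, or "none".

None — every constraint holds.

C1: T² + U² = 17² + 10² = 289 + 100 = 389 — holds.
C2: W + V = 14 + 8 = 22 — holds.
C3: values 1, 14, 8, 10 are pairwise distinct — holds.
C4: V = 8, W = 14; 8 ≤ 14 — holds.
C5: V × S = 8 × 1 = 8 — holds.
C6: 2S − 3V = 2(1) − 3(8) = -22 — holds.
C7: T + S = 17 + 1 = 18; 18 > 16 — holds.
C8: S − U = 1 − 10 = -9 — holds.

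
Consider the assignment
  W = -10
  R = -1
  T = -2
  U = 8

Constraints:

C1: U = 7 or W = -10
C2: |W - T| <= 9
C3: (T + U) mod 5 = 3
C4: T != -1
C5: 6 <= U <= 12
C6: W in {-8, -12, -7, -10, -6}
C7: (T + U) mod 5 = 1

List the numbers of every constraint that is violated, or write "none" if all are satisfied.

C1: U = 8 ≠ 7, but W = -10 = -10 (second disjunct) — satisfied.
C2: |-10 - (-2)| = 8; 8 ≤ 9 — satisfied.
C3: T + U = 6; 6 mod 5 = 1, not 3 — violated.
C4: T = -2, and -2 ≠ -1 — satisfied.
C5: U = 8 lies in [6, 12] — satisfied.
C6: W = -10 is in {-8, -12, -7, -10, -6} — satisfied.
C7: T + U = 6; 6 mod 5 = 1 — satisfied.

No — constraint 3 is not satisfied.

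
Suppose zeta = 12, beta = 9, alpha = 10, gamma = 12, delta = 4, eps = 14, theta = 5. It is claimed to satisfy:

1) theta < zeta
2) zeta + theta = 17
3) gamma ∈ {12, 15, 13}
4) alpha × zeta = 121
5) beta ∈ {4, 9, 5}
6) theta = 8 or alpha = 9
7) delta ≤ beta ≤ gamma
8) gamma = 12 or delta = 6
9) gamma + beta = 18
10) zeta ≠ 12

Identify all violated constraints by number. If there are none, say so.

1) theta = 5, zeta = 12; 5 < 12  holds
2) zeta + theta = 12 + 5 = 17  holds
3) gamma = 12 is in {12, 15, 13}  holds
4) alpha × zeta = 10 × 12 = 120, not 121  fails
5) beta = 9 is in {4, 9, 5}  holds
6) theta = 5 ≠ 8 and alpha = 10 ≠ 9; both disjuncts false  fails
7) values 4 ≤ 9 ≤ 12  holds
8) gamma = 12 = 12 (first disjunct)  holds
9) gamma + beta = 12 + 9 = 21, not 18  fails
10) zeta = 12, but 12 is required to differ  fails

Constraints 4, 6, 9, 10 are violated.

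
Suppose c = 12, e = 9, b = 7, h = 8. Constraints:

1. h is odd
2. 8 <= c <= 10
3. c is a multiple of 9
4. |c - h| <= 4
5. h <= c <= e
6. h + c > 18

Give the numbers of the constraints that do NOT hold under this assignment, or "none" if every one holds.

1. h = 8 is even — violated.
2. c = 12 is outside [8, 10] — violated.
3. 12 = 9*1 + 3, so 9 does not divide 12 — violated.
4. |12 - 8| = 4; 4 ≤ 4 — OK.
5. values 8, 12, 9; c = 12 is not <= e = 9 — violated.
6. h + c = 8 + 12 = 20; 20 > 18 — OK.

Constraints 1, 2, 3, and 5 are violated.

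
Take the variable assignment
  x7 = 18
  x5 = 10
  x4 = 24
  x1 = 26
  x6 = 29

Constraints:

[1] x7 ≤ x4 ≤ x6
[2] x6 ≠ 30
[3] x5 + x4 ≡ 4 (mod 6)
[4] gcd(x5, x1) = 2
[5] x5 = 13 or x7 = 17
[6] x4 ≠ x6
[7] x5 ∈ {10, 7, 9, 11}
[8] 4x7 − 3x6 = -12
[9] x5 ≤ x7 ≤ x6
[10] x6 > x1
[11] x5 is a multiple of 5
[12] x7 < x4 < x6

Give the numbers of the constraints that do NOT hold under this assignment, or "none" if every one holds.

[1] values 18 ≤ 24 ≤ 29  true
[2] x6 = 29, and 29 ≠ 30  true
[3] x5 + x4 = 34; 34 mod 6 = 4  true
[4] gcd(10, 26) = 2  true
[5] x5 = 10 ≠ 13 and x7 = 18 ≠ 17; both disjuncts false  false
[6] x4 = 24, x6 = 29; distinct  true
[7] x5 = 10 is in {10, 7, 9, 11}  true
[8] 4x7 − 3x6 = 4(18) − 3(29) = -15, not -12  false
[9] values 10 ≤ 18 ≤ 29  true
[10] x6 = 29, x1 = 26; 29 > 26  true
[11] 10 / 5 = 2, so 5 divides 10  true
[12] values 18 < 24 < 29  true

Constraints 5 and 8 are violated.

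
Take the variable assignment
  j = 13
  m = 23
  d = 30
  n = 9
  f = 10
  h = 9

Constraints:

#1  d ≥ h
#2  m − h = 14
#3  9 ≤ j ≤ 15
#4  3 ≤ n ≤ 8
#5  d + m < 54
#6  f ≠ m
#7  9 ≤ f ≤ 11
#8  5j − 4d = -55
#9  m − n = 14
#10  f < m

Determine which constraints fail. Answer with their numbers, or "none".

The assignment fails constraint 4.

#1 d = 30, h = 9; 30 ≥ 9 — OK.
#2 m − h = 23 − 9 = 14 — OK.
#3 j = 13 lies in [9, 15] — OK.
#4 n = 9 is outside [3, 8] — violated.
#5 d + m = 30 + 23 = 53; 53 < 54 — OK.
#6 f = 10, m = 23; distinct — OK.
#7 f = 10 lies in [9, 11] — OK.
#8 5j − 4d = 5(13) − 4(30) = -55 — OK.
#9 m − n = 23 − 9 = 14 — OK.
#10 f = 10, m = 23; 10 < 23 — OK.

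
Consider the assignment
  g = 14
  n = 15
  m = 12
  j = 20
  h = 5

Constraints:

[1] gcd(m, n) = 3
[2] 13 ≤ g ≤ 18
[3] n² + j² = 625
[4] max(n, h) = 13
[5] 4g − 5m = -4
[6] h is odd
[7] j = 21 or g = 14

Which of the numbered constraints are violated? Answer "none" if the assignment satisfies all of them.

[1] gcd(12, 15) = 3 — holds.
[2] g = 14 lies in [13, 18] — holds.
[3] n² + j² = 15² + 20² = 225 + 400 = 625 — holds.
[4] max(15, 5) = 15, not 13 — fails.
[5] 4g − 5m = 4(14) − 5(12) = -4 — holds.
[6] h = 5 is odd — holds.
[7] j = 20 ≠ 21, but g = 14 = 14 (second disjunct) — holds.

Violated: 4.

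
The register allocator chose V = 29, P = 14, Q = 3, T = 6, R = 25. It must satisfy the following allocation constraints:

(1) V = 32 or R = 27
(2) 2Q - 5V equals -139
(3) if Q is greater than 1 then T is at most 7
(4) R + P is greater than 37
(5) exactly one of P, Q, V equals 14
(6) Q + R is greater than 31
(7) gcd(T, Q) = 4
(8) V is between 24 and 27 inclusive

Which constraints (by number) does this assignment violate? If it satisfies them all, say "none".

(1) V = 29 ≠ 32 and R = 25 ≠ 27; both disjuncts false — fails.
(2) 2Q - 5V = 2(3) - 5(29) = -139 — holds.
(3) Q = 3 > 1, so we need T ≤ 7; T = 6 ≤ 7 — holds.
(4) R + P = 25 + 14 = 39; 39 > 37 — holds.
(5) P=14, Q=3, V=29; 1 of them equals 14 — holds.
(6) Q + R = 3 + 25 = 28; 28 ≤ 31, bound 31 not met — fails.
(7) gcd(6, 3) = 3, not 4 — fails.
(8) V = 29 is outside [24, 27] — fails.

No — constraints 1, 6, 7, and 8 are not satisfied.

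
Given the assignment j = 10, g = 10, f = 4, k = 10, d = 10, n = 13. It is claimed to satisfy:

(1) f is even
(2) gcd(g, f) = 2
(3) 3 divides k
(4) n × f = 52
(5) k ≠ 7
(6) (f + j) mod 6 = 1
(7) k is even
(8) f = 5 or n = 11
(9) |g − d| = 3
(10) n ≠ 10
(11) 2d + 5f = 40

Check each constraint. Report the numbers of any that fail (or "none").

(1) f = 4 is even — satisfied.
(2) gcd(10, 4) = 2 — satisfied.
(3) 10 = 3×3 + 1, so 3 does not divide 10 — violated.
(4) n × f = 13 × 4 = 52 — satisfied.
(5) k = 10, and 10 ≠ 7 — satisfied.
(6) f + j = 14; 14 mod 6 = 2, not 1 — violated.
(7) k = 10 is even — satisfied.
(8) f = 4 ≠ 5 and n = 13 ≠ 11; both disjuncts false — violated.
(9) |10 − 10| = 0, not 3 — violated.
(10) n = 13, and 13 ≠ 10 — satisfied.
(11) 2d + 5f = 2(10) + 5(4) = 40 — satisfied.

Violated: 3, 6, 8, 9.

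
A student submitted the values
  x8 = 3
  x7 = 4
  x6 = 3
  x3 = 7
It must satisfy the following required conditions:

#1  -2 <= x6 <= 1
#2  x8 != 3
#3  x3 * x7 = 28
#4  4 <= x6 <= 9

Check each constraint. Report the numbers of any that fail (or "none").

The assignment fails constraints 1, 2, 4.

#1 x6 = 3 is outside [-2, 1] — violated.
#2 x8 = 3, but 3 is required to differ — violated.
#3 x3 * x7 = 7 * 4 = 28 — OK.
#4 x6 = 3 is outside [4, 9] — violated.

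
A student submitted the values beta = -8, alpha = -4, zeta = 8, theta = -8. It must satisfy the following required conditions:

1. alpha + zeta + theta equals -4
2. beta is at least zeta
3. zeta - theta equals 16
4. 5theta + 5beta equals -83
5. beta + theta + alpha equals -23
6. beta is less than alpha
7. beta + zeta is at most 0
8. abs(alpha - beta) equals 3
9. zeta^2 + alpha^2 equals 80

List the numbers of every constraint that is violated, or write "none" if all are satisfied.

1. alpha + zeta + theta = -4 + 8 + (-8) = -4  OK
2. beta = -8, zeta = 8; -8 < 8 (want ≥)  FAIL
3. zeta - theta = 8 - (-8) = 16  OK
4. 5theta + 5beta = 5(-8) + 5(-8) = -80, not -83  FAIL
5. beta + theta + alpha = -8 + (-8) + (-4) = -20, not -23  FAIL
6. beta = -8, alpha = -4; -8 < -4  OK
7. beta + zeta = -8 + 8 = 0; 0 ≤ 0  OK
8. abs(-4 - (-8)) = 4, not 3  FAIL
9. zeta^2 + alpha^2 = 8^2 + (-4)^2 = 64 + 16 = 80  OK

Constraints 2, 4, 5, 8 do not hold.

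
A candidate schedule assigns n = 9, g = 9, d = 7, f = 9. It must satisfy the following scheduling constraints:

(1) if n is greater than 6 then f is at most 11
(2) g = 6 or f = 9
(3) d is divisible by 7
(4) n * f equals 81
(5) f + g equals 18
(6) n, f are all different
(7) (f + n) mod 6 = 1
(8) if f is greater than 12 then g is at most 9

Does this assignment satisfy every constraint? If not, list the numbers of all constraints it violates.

(1) n = 9 > 6, so we need f ≤ 11; f = 9 ≤ 11 — OK.
(2) g = 9 ≠ 6, but f = 9 = 9 (second disjunct) — OK.
(3) 7 / 7 = 1, so 7 divides 7 — OK.
(4) n * f = 9 * 9 = 81 — OK.
(5) f + g = 9 + 9 = 18 — OK.
(6) n = f = 9, not all different — violated.
(7) f + n = 18; 18 mod 6 = 0, not 1 — violated.
(8) f = 9, not > 12; antecedent false, conditional vacuously true — OK.

Violated: 6 and 7.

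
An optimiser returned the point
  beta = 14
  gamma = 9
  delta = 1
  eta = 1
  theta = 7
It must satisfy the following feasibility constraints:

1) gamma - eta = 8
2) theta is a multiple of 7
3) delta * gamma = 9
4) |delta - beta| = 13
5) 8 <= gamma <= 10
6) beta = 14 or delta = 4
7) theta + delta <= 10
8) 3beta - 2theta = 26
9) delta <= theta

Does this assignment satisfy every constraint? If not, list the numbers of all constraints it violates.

No — constraint 8 is not satisfied.

1) gamma - eta = 9 - 1 = 8  ✓
2) 7 / 7 = 1, so 7 divides 7  ✓
3) delta * gamma = 1 * 9 = 9  ✓
4) |1 - 14| = 13  ✓
5) gamma = 9 lies in [8, 10]  ✓
6) beta = 14 = 14 (first disjunct)  ✓
7) theta + delta = 7 + 1 = 8; 8 ≤ 10  ✓
8) 3beta - 2theta = 3(14) - 2(7) = 28, not 26  ✗
9) delta = 1, theta = 7; 1 ≤ 7  ✓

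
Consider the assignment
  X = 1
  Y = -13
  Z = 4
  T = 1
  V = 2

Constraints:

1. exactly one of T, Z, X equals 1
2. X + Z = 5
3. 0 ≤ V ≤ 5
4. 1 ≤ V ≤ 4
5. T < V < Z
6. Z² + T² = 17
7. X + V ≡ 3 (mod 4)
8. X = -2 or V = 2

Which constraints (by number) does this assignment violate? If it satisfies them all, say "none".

1. T=1, Z=4, X=1; 2 of them equal 1, not exactly one — does not hold.
2. X + Z = 1 + 4 = 5 — holds.
3. V = 2 lies in [0, 5] — holds.
4. V = 2 lies in [1, 4] — holds.
5. values 1 < 2 < 4 — holds.
6. Z² + T² = 4² + 1² = 16 + 1 = 17 — holds.
7. X + V = 3; 3 mod 4 = 3 — holds.
8. X = 1 ≠ -2, but V = 2 = 2 (second disjunct) — holds.

Constraint 1 is violated.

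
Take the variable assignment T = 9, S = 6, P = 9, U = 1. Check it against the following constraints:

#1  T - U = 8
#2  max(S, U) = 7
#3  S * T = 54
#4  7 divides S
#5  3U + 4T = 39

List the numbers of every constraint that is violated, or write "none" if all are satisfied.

Constraints 2, 4 do not hold.

#1 T - U = 9 - 1 = 8 — holds.
#2 max(6, 1) = 6, not 7 — does not hold.
#3 S * T = 6 * 9 = 54 — holds.
#4 6 = 7*0 + 6, so 7 does not divide 6 — does not hold.
#5 3U + 4T = 3(1) + 4(9) = 39 — holds.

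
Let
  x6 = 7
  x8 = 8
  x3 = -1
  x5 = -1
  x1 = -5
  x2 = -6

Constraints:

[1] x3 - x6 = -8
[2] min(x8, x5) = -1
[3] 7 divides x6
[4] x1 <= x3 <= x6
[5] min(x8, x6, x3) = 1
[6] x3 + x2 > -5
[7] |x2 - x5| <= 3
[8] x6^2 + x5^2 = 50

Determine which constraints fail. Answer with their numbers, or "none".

[1] x3 - x6 = -1 - 7 = -8  OK
[2] min(8, -1) = -1  OK
[3] 7 / 7 = 1, so 7 divides 7  OK
[4] values -5 <= -1 <= 7  OK
[5] min(8, 7, -1) = -1, not 1  FAIL
[6] x3 + x2 = -1 + (-6) = -7; -7 ≤ -5, bound -5 not met  FAIL
[7] |-6 - (-1)| = 5; 5 > 3, exceeds bound 3  FAIL
[8] x6^2 + x5^2 = 7^2 + (-1)^2 = 49 + 1 = 50  OK

Violated: 5, 6, and 7.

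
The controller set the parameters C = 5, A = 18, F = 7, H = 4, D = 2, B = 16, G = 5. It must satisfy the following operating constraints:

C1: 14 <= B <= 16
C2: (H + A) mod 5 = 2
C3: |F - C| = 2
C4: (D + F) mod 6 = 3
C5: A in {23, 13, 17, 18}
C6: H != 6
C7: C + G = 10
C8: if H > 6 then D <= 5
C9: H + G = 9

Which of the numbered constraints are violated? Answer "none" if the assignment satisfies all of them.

None — every constraint holds.

C1: B = 16 lies in [14, 16] — satisfied.
C2: H + A = 22; 22 mod 5 = 2 — satisfied.
C3: |7 - 5| = 2 — satisfied.
C4: D + F = 9; 9 mod 6 = 3 — satisfied.
C5: A = 18 is in {23, 13, 17, 18} — satisfied.
C6: H = 4, and 4 ≠ 6 — satisfied.
C7: C + G = 5 + 5 = 10 — satisfied.
C8: H = 4, not > 6; antecedent false, conditional vacuously true — satisfied.
C9: H + G = 4 + 5 = 9 — satisfied.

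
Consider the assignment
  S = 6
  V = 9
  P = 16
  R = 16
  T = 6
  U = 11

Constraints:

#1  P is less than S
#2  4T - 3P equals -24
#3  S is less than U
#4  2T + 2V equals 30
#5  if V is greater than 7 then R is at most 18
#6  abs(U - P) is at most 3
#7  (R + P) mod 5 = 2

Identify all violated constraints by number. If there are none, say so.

#1 P = 16, S = 6; 16 ≥ 6 (want <) — violated.
#2 4T - 3P = 4(6) - 3(16) = -24 — OK.
#3 S = 6, U = 11; 6 < 11 — OK.
#4 2T + 2V = 2(6) + 2(9) = 30 — OK.
#5 V = 9 > 7, so we need R ≤ 18; R = 16 ≤ 18 — OK.
#6 abs(11 - 16) = 5; 5 > 3, exceeds bound 3 — violated.
#7 R + P = 32; 32 mod 5 = 2 — OK.

The assignment fails constraints 1 and 6.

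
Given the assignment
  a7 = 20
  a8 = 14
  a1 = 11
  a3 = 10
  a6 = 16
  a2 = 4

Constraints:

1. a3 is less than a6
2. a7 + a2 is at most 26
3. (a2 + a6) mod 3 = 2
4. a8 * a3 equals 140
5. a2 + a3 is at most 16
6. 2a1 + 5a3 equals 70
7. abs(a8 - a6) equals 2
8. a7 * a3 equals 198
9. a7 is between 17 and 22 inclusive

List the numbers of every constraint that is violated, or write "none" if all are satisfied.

Constraints 6 and 8 do not hold.

1. a3 = 10, a6 = 16; 10 < 16  holds
2. a7 + a2 = 20 + 4 = 24; 24 ≤ 26  holds
3. a2 + a6 = 20; 20 mod 3 = 2  holds
4. a8 * a3 = 14 * 10 = 140  holds
5. a2 + a3 = 4 + 10 = 14; 14 ≤ 16  holds
6. 2a1 + 5a3 = 2(11) + 5(10) = 72, not 70  fails
7. abs(14 - 16) = 2  holds
8. a7 * a3 = 20 * 10 = 200, not 198  fails
9. a7 = 20 lies in [17, 22]  holds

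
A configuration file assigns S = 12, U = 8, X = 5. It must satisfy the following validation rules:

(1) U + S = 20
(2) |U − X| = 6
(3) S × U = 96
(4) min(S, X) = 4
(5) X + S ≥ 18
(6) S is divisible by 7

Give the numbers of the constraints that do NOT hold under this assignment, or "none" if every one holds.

The assignment fails constraints 2, 4, 5, and 6.

(1) U + S = 8 + 12 = 20 — satisfied.
(2) |8 − 5| = 3, not 6 — violated.
(3) S × U = 12 × 8 = 96 — satisfied.
(4) min(12, 5) = 5, not 4 — violated.
(5) X + S = 5 + 12 = 17; 17 < 18, bound 18 not met — violated.
(6) 12 = 7×1 + 5, so 7 does not divide 12 — violated.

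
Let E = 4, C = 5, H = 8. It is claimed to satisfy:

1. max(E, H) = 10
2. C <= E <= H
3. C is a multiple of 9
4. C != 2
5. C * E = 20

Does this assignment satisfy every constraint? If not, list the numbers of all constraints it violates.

1. max(4, 8) = 8, not 10 — does not hold.
2. values 5, 4, 8; C = 5 is not <= E = 4 — does not hold.
3. 5 = 9*0 + 5, so 9 does not divide 5 — does not hold.
4. C = 5, and 5 ≠ 2 — holds.
5. C * E = 5 * 4 = 20 — holds.

No — constraints 1, 2, 3 are not satisfied.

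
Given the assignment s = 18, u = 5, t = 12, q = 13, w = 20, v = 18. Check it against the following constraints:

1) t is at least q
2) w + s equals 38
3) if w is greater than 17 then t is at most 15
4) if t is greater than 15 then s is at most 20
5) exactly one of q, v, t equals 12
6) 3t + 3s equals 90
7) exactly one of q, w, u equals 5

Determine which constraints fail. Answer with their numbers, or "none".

1) t = 12, q = 13; 12 < 13 (want ≥)  ✗
2) w + s = 20 + 18 = 38  ✓
3) w = 20 > 17, so we need t ≤ 15; t = 12 ≤ 15  ✓
4) t = 12, not > 15; antecedent false, conditional vacuously true  ✓
5) q=13, v=18, t=12; 1 of them equals 12  ✓
6) 3t + 3s = 3(12) + 3(18) = 90  ✓
7) q=13, w=20, u=5; 1 of them equals 5  ✓

Constraint 1 is violated.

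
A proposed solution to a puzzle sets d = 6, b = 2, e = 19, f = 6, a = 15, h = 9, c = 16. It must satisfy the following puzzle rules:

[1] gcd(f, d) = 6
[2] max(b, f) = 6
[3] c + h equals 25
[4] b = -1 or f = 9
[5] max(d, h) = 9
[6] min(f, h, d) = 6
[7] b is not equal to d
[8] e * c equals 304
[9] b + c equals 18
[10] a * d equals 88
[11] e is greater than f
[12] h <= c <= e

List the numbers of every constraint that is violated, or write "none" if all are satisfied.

No — constraints 4 and 10 are not satisfied.

[1] gcd(6, 6) = 6 — satisfied.
[2] max(2, 6) = 6 — satisfied.
[3] c + h = 16 + 9 = 25 — satisfied.
[4] b = 2 ≠ -1 and f = 6 ≠ 9; both disjuncts false — violated.
[5] max(6, 9) = 9 — satisfied.
[6] min(6, 9, 6) = 6 — satisfied.
[7] b = 2, d = 6; distinct — satisfied.
[8] e * c = 19 * 16 = 304 — satisfied.
[9] b + c = 2 + 16 = 18 — satisfied.
[10] a * d = 15 * 6 = 90, not 88 — violated.
[11] e = 19, f = 6; 19 > 6 — satisfied.
[12] values 9 <= 16 <= 19 — satisfied.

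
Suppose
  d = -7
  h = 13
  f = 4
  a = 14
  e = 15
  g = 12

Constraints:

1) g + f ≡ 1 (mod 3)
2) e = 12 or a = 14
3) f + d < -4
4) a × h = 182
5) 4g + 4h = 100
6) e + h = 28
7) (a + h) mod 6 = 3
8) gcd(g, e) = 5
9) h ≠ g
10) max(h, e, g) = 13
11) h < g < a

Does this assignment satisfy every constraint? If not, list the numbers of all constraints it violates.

1) g + f = 16; 16 mod 3 = 1  holds
2) e = 15 ≠ 12, but a = 14 = 14 (second disjunct)  holds
3) f + d = 4 + (-7) = -3; -3 ≥ -4, bound -4 not met  fails
4) a × h = 14 × 13 = 182  holds
5) 4g + 4h = 4(12) + 4(13) = 100  holds
6) e + h = 15 + 13 = 28  holds
7) a + h = 27; 27 mod 6 = 3  holds
8) gcd(12, 15) = 3, not 5  fails
9) h = 13, g = 12; distinct  holds
10) max(13, 15, 12) = 15, not 13  fails
11) values 13, 12, 14; h = 13 is not < g = 12  fails

Violated: 3, 8, 10, and 11.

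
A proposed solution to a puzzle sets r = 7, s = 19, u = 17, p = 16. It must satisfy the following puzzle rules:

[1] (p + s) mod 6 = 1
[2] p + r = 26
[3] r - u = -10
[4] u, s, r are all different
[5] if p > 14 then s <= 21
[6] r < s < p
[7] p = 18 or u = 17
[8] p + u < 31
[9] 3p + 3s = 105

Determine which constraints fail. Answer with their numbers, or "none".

The assignment fails constraints 1, 2, 6, 8.

[1] p + s = 35; 35 mod 6 = 5, not 1 — violated.
[2] p + r = 16 + 7 = 23, not 26 — violated.
[3] r - u = 7 - 17 = -10 — satisfied.
[4] values 17, 19, 7 are pairwise distinct — satisfied.
[5] p = 16 > 14, so we need s ≤ 21; s = 19 ≤ 21 — satisfied.
[6] values 7, 19, 16; s = 19 is not < p = 16 — violated.
[7] p = 16 ≠ 18, but u = 17 = 17 (second disjunct) — satisfied.
[8] p + u = 16 + 17 = 33; 33 ≥ 31, bound 31 not met — violated.
[9] 3p + 3s = 3(16) + 3(19) = 105 — satisfied.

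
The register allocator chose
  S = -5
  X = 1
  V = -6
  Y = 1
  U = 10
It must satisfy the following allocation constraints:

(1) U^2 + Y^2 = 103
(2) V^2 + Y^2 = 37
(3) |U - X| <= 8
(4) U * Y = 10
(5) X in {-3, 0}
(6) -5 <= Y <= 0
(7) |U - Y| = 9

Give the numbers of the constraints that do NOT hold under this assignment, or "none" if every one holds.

(1) U^2 + Y^2 = 10^2 + 1^2 = 100 + 1 = 101, not 103 — does not hold.
(2) V^2 + Y^2 = (-6)^2 + 1^2 = 36 + 1 = 37 — holds.
(3) |10 - 1| = 9; 9 > 8, exceeds bound 8 — does not hold.
(4) U * Y = 10 * 1 = 10 — holds.
(5) X = 1 is not in {-3, 0} — does not hold.
(6) Y = 1 is outside [-5, 0] — does not hold.
(7) |10 - 1| = 9 — holds.

Violated: 1, 3, 5, 6.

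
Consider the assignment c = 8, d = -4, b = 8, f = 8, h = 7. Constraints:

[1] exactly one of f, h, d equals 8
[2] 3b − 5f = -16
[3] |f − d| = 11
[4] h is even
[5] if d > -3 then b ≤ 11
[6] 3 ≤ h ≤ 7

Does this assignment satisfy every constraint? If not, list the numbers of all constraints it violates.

Violated: 3 and 4.

[1] f=8, h=7, d=-4; 1 of them equals 8 — holds.
[2] 3b − 5f = 3(8) − 5(8) = -16 — holds.
[3] |8 − (-4)| = 12, not 11 — does not hold.
[4] h = 7 is odd — does not hold.
[5] d = -4, not > -3; antecedent false, conditional vacuously true — holds.
[6] h = 7 lies in [3, 7] — holds.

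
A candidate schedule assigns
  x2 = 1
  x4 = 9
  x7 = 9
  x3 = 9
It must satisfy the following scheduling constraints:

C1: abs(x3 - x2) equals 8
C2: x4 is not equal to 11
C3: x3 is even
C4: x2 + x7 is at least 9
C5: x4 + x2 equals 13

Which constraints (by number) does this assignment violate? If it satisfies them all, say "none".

C1: abs(9 - 1) = 8  holds
C2: x4 = 9, and 9 ≠ 11  holds
C3: x3 = 9 is odd  fails
C4: x2 + x7 = 1 + 9 = 10; 10 ≥ 9  holds
C5: x4 + x2 = 9 + 1 = 10, not 13  fails

Violated: 3 and 5.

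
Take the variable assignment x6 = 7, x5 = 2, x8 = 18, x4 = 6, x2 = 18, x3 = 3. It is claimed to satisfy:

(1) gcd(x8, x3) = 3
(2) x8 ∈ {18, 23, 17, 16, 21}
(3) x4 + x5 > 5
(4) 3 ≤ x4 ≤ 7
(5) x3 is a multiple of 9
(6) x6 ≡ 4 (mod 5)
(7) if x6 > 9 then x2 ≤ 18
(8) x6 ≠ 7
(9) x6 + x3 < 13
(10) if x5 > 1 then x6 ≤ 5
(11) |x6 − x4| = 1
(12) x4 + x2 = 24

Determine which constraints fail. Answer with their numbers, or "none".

(1) gcd(18, 3) = 3 — holds.
(2) x8 = 18 is in {18, 23, 17, 16, 21} — holds.
(3) x4 + x5 = 6 + 2 = 8; 8 > 5 — holds.
(4) x4 = 6 lies in [3, 7] — holds.
(5) 3 = 9×0 + 3, so 9 does not divide 3 — does not hold.
(6) 7 mod 5 = 2, not 4 — does not hold.
(7) x6 = 7, not > 9; antecedent false, conditional vacuously true — holds.
(8) x6 = 7, but 7 is required to differ — does not hold.
(9) x6 + x3 = 7 + 3 = 10; 10 < 13 — holds.
(10) x5 = 2 > 1, so we need x6 ≤ 5; but x6 = 7 > 5 — does not hold.
(11) |7 − 6| = 1 — holds.
(12) x4 + x2 = 6 + 18 = 24 — holds.

The assignment fails constraints 5, 6, 8, and 10.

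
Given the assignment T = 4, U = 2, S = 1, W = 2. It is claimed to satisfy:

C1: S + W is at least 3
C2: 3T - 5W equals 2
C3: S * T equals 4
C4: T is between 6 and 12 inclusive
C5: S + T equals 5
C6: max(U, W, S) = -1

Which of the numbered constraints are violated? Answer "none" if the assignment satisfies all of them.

C1: S + W = 1 + 2 = 3; 3 ≥ 3 — satisfied.
C2: 3T - 5W = 3(4) - 5(2) = 2 — satisfied.
C3: S * T = 1 * 4 = 4 — satisfied.
C4: T = 4 is outside [6, 12] — violated.
C5: S + T = 1 + 4 = 5 — satisfied.
C6: max(2, 2, 1) = 2, not -1 — violated.

The assignment fails constraints 4 and 6.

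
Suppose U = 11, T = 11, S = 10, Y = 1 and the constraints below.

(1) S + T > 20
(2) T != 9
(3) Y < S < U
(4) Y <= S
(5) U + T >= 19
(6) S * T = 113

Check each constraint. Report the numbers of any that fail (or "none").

The assignment fails constraint 6.

(1) S + T = 10 + 11 = 21; 21 > 20 — OK.
(2) T = 11, and 11 ≠ 9 — OK.
(3) values 1 < 10 < 11 — OK.
(4) Y = 1, S = 10; 1 ≤ 10 — OK.
(5) U + T = 11 + 11 = 22; 22 ≥ 19 — OK.
(6) S * T = 10 * 11 = 110, not 113 — violated.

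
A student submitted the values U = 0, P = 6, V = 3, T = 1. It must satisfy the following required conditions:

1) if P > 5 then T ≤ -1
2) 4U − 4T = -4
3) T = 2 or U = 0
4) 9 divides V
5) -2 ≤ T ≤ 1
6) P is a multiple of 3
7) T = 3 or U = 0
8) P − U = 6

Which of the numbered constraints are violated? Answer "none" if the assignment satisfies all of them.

1) P = 6 > 5, so we need T ≤ -1; but T = 1 > -1 — violated.
2) 4U − 4T = 4(0) − 4(1) = -4 — satisfied.
3) T = 1 ≠ 2, but U = 0 = 0 (second disjunct) — satisfied.
4) 3 = 9×0 + 3, so 9 does not divide 3 — violated.
5) T = 1 lies in [-2, 1] — satisfied.
6) 6 / 3 = 2, so 3 divides 6 — satisfied.
7) T = 1 ≠ 3, but U = 0 = 0 (second disjunct) — satisfied.
8) P − U = 6 − 0 = 6 — satisfied.

No — constraints 1 and 4 are not satisfied.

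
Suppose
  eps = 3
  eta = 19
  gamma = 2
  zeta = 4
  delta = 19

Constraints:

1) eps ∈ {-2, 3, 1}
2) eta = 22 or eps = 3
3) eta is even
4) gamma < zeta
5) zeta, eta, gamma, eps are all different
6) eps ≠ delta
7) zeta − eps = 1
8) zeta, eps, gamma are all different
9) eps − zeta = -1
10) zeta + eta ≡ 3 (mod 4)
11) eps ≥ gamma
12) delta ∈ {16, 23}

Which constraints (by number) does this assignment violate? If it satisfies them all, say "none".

1) eps = 3 is in {-2, 3, 1}  ✔
2) eta = 19 ≠ 22, but eps = 3 = 3 (second disjunct)  ✔
3) eta = 19 is odd  ✘
4) gamma = 2, zeta = 4; 2 < 4  ✔
5) values 4, 19, 2, 3 are pairwise distinct  ✔
6) eps = 3, delta = 19; distinct  ✔
7) zeta − eps = 4 − 3 = 1  ✔
8) values 4, 3, 2 are pairwise distinct  ✔
9) eps − zeta = 3 − 4 = -1  ✔
10) zeta + eta = 23; 23 mod 4 = 3  ✔
11) eps = 3, gamma = 2; 3 ≥ 2  ✔
12) delta = 19 is not in {16, 23}  ✘

Constraints 3, 12 are violated.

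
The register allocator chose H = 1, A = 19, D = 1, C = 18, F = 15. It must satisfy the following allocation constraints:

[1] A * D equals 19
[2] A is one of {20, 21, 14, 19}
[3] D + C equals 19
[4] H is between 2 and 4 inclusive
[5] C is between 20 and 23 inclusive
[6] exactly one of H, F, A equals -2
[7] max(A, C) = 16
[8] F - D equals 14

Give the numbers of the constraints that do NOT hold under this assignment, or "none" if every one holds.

Violated: 4, 5, 6, and 7.

[1] A * D = 19 * 1 = 19 — holds.
[2] A = 19 is in {20, 21, 14, 19} — holds.
[3] D + C = 1 + 18 = 19 — holds.
[4] H = 1 is outside [2, 4] — does not hold.
[5] C = 18 is outside [20, 23] — does not hold.
[6] H=1, F=15, A=19; 0 of them equal -2, not exactly one — does not hold.
[7] max(19, 18) = 19, not 16 — does not hold.
[8] F - D = 15 - 1 = 14 — holds.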